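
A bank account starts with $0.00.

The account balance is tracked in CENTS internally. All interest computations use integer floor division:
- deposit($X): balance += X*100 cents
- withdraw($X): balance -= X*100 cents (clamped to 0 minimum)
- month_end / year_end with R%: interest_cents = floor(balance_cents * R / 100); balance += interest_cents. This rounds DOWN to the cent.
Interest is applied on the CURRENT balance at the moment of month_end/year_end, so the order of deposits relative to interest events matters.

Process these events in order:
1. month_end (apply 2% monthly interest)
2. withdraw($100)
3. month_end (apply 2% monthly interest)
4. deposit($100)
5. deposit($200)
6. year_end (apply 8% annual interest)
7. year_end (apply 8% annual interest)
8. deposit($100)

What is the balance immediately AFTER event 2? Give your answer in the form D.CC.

After 1 (month_end (apply 2% monthly interest)): balance=$0.00 total_interest=$0.00
After 2 (withdraw($100)): balance=$0.00 total_interest=$0.00

Answer: 0.00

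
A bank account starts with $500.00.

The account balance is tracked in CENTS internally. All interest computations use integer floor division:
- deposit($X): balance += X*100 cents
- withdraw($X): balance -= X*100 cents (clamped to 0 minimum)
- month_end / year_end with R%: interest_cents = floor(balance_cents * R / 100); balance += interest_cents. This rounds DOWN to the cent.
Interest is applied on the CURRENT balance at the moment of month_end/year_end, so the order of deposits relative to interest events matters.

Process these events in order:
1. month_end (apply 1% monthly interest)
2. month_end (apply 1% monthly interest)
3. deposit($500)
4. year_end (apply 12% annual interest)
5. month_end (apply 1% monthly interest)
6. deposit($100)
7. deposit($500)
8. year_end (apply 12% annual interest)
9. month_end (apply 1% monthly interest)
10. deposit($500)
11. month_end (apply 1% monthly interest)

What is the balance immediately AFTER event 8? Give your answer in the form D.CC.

Answer: 1951.66

Derivation:
After 1 (month_end (apply 1% monthly interest)): balance=$505.00 total_interest=$5.00
After 2 (month_end (apply 1% monthly interest)): balance=$510.05 total_interest=$10.05
After 3 (deposit($500)): balance=$1010.05 total_interest=$10.05
After 4 (year_end (apply 12% annual interest)): balance=$1131.25 total_interest=$131.25
After 5 (month_end (apply 1% monthly interest)): balance=$1142.56 total_interest=$142.56
After 6 (deposit($100)): balance=$1242.56 total_interest=$142.56
After 7 (deposit($500)): balance=$1742.56 total_interest=$142.56
After 8 (year_end (apply 12% annual interest)): balance=$1951.66 total_interest=$351.66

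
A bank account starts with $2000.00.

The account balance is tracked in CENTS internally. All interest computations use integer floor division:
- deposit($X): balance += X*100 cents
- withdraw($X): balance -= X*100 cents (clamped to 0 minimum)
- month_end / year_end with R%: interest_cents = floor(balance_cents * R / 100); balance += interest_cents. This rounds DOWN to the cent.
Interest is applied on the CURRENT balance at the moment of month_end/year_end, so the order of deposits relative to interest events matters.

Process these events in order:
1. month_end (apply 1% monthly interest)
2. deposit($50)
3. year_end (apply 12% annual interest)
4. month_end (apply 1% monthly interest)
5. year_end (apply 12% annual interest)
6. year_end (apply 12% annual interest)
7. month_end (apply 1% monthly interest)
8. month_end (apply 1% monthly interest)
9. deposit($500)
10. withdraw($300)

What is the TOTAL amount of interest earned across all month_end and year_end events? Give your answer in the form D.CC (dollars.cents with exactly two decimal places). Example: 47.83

After 1 (month_end (apply 1% monthly interest)): balance=$2020.00 total_interest=$20.00
After 2 (deposit($50)): balance=$2070.00 total_interest=$20.00
After 3 (year_end (apply 12% annual interest)): balance=$2318.40 total_interest=$268.40
After 4 (month_end (apply 1% monthly interest)): balance=$2341.58 total_interest=$291.58
After 5 (year_end (apply 12% annual interest)): balance=$2622.56 total_interest=$572.56
After 6 (year_end (apply 12% annual interest)): balance=$2937.26 total_interest=$887.26
After 7 (month_end (apply 1% monthly interest)): balance=$2966.63 total_interest=$916.63
After 8 (month_end (apply 1% monthly interest)): balance=$2996.29 total_interest=$946.29
After 9 (deposit($500)): balance=$3496.29 total_interest=$946.29
After 10 (withdraw($300)): balance=$3196.29 total_interest=$946.29

Answer: 946.29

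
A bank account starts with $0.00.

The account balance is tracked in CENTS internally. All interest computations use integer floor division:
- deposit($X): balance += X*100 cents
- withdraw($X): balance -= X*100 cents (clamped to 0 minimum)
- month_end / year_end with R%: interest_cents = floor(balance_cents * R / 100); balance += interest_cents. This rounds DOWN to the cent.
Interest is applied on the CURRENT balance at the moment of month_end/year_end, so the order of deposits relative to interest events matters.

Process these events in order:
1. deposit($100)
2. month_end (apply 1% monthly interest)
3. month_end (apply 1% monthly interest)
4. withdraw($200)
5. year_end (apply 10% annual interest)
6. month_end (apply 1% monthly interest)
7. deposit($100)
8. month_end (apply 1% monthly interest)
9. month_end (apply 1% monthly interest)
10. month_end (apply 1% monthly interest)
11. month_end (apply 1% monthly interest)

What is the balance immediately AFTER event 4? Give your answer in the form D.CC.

After 1 (deposit($100)): balance=$100.00 total_interest=$0.00
After 2 (month_end (apply 1% monthly interest)): balance=$101.00 total_interest=$1.00
After 3 (month_end (apply 1% monthly interest)): balance=$102.01 total_interest=$2.01
After 4 (withdraw($200)): balance=$0.00 total_interest=$2.01

Answer: 0.00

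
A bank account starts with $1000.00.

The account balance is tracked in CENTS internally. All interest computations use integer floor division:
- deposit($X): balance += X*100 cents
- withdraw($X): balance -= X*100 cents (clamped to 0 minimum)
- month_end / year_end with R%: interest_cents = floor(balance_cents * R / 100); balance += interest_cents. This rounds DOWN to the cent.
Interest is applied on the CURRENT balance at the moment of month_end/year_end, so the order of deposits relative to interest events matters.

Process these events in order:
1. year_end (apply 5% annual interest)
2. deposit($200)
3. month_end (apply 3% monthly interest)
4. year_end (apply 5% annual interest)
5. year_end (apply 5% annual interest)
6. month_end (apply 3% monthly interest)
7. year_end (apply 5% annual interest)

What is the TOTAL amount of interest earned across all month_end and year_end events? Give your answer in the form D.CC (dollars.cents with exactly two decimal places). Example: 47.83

After 1 (year_end (apply 5% annual interest)): balance=$1050.00 total_interest=$50.00
After 2 (deposit($200)): balance=$1250.00 total_interest=$50.00
After 3 (month_end (apply 3% monthly interest)): balance=$1287.50 total_interest=$87.50
After 4 (year_end (apply 5% annual interest)): balance=$1351.87 total_interest=$151.87
After 5 (year_end (apply 5% annual interest)): balance=$1419.46 total_interest=$219.46
After 6 (month_end (apply 3% monthly interest)): balance=$1462.04 total_interest=$262.04
After 7 (year_end (apply 5% annual interest)): balance=$1535.14 total_interest=$335.14

Answer: 335.14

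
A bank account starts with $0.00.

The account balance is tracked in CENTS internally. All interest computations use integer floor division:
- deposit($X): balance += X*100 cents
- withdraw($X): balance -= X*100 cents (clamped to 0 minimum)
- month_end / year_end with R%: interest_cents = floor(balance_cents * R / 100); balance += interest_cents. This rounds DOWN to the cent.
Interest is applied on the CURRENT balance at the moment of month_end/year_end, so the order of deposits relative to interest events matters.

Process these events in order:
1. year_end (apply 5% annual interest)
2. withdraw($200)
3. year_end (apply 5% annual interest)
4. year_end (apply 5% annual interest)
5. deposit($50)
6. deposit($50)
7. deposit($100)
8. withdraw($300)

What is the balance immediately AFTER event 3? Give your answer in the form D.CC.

Answer: 0.00

Derivation:
After 1 (year_end (apply 5% annual interest)): balance=$0.00 total_interest=$0.00
After 2 (withdraw($200)): balance=$0.00 total_interest=$0.00
After 3 (year_end (apply 5% annual interest)): balance=$0.00 total_interest=$0.00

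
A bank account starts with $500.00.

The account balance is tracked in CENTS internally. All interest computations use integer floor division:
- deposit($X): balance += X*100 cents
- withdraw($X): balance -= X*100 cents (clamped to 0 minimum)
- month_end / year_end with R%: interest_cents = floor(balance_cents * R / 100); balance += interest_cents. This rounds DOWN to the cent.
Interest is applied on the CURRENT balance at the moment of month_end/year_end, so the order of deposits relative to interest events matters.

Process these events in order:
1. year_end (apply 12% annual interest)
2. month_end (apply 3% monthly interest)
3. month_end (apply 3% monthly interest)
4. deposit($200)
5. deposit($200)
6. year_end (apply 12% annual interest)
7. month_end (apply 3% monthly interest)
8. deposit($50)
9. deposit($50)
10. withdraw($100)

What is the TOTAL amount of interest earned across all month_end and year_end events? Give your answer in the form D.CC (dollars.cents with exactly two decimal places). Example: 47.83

Answer: 246.79

Derivation:
After 1 (year_end (apply 12% annual interest)): balance=$560.00 total_interest=$60.00
After 2 (month_end (apply 3% monthly interest)): balance=$576.80 total_interest=$76.80
After 3 (month_end (apply 3% monthly interest)): balance=$594.10 total_interest=$94.10
After 4 (deposit($200)): balance=$794.10 total_interest=$94.10
After 5 (deposit($200)): balance=$994.10 total_interest=$94.10
After 6 (year_end (apply 12% annual interest)): balance=$1113.39 total_interest=$213.39
After 7 (month_end (apply 3% monthly interest)): balance=$1146.79 total_interest=$246.79
After 8 (deposit($50)): balance=$1196.79 total_interest=$246.79
After 9 (deposit($50)): balance=$1246.79 total_interest=$246.79
After 10 (withdraw($100)): balance=$1146.79 total_interest=$246.79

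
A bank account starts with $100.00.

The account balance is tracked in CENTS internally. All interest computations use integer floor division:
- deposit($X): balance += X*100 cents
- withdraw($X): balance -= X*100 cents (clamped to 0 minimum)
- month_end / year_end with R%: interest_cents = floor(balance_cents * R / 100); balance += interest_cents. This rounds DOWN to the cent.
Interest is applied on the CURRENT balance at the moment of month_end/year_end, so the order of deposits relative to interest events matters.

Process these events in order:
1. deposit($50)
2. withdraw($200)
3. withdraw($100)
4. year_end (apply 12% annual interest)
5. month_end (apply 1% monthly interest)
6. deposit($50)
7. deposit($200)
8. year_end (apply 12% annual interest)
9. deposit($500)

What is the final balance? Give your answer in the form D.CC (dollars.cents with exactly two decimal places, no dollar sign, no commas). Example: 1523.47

Answer: 780.00

Derivation:
After 1 (deposit($50)): balance=$150.00 total_interest=$0.00
After 2 (withdraw($200)): balance=$0.00 total_interest=$0.00
After 3 (withdraw($100)): balance=$0.00 total_interest=$0.00
After 4 (year_end (apply 12% annual interest)): balance=$0.00 total_interest=$0.00
After 5 (month_end (apply 1% monthly interest)): balance=$0.00 total_interest=$0.00
After 6 (deposit($50)): balance=$50.00 total_interest=$0.00
After 7 (deposit($200)): balance=$250.00 total_interest=$0.00
After 8 (year_end (apply 12% annual interest)): balance=$280.00 total_interest=$30.00
After 9 (deposit($500)): balance=$780.00 total_interest=$30.00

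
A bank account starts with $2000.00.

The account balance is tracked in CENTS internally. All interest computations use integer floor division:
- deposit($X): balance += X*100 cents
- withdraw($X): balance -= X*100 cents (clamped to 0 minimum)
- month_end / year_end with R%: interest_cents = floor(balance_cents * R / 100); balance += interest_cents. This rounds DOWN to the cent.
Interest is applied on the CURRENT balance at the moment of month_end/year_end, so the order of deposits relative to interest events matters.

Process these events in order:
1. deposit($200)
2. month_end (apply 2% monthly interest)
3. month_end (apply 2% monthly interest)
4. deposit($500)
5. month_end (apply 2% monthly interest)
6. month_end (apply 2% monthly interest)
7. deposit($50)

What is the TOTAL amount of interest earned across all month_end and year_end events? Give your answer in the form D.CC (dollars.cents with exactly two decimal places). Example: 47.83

Answer: 201.54

Derivation:
After 1 (deposit($200)): balance=$2200.00 total_interest=$0.00
After 2 (month_end (apply 2% monthly interest)): balance=$2244.00 total_interest=$44.00
After 3 (month_end (apply 2% monthly interest)): balance=$2288.88 total_interest=$88.88
After 4 (deposit($500)): balance=$2788.88 total_interest=$88.88
After 5 (month_end (apply 2% monthly interest)): balance=$2844.65 total_interest=$144.65
After 6 (month_end (apply 2% monthly interest)): balance=$2901.54 total_interest=$201.54
After 7 (deposit($50)): balance=$2951.54 total_interest=$201.54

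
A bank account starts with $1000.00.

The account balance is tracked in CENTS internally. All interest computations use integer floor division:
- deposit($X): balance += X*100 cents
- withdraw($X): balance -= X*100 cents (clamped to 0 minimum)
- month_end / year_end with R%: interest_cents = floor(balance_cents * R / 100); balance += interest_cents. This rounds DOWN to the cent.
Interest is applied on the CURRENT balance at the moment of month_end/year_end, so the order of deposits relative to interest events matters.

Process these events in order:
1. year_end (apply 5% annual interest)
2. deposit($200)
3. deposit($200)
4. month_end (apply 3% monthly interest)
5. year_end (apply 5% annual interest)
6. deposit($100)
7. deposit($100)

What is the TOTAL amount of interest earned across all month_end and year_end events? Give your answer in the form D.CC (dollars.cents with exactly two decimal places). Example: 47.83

After 1 (year_end (apply 5% annual interest)): balance=$1050.00 total_interest=$50.00
After 2 (deposit($200)): balance=$1250.00 total_interest=$50.00
After 3 (deposit($200)): balance=$1450.00 total_interest=$50.00
After 4 (month_end (apply 3% monthly interest)): balance=$1493.50 total_interest=$93.50
After 5 (year_end (apply 5% annual interest)): balance=$1568.17 total_interest=$168.17
After 6 (deposit($100)): balance=$1668.17 total_interest=$168.17
After 7 (deposit($100)): balance=$1768.17 total_interest=$168.17

Answer: 168.17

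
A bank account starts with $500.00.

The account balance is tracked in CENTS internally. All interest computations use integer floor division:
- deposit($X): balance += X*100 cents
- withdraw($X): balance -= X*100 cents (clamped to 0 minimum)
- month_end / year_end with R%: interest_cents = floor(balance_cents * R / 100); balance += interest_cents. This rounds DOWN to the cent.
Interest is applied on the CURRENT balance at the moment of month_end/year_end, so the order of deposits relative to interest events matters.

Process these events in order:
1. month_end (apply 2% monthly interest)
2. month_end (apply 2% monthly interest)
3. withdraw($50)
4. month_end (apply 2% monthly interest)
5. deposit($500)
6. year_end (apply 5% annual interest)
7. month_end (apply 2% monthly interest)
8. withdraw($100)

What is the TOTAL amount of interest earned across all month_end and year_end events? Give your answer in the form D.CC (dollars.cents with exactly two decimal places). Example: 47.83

Answer: 99.15

Derivation:
After 1 (month_end (apply 2% monthly interest)): balance=$510.00 total_interest=$10.00
After 2 (month_end (apply 2% monthly interest)): balance=$520.20 total_interest=$20.20
After 3 (withdraw($50)): balance=$470.20 total_interest=$20.20
After 4 (month_end (apply 2% monthly interest)): balance=$479.60 total_interest=$29.60
After 5 (deposit($500)): balance=$979.60 total_interest=$29.60
After 6 (year_end (apply 5% annual interest)): balance=$1028.58 total_interest=$78.58
After 7 (month_end (apply 2% monthly interest)): balance=$1049.15 total_interest=$99.15
After 8 (withdraw($100)): balance=$949.15 total_interest=$99.15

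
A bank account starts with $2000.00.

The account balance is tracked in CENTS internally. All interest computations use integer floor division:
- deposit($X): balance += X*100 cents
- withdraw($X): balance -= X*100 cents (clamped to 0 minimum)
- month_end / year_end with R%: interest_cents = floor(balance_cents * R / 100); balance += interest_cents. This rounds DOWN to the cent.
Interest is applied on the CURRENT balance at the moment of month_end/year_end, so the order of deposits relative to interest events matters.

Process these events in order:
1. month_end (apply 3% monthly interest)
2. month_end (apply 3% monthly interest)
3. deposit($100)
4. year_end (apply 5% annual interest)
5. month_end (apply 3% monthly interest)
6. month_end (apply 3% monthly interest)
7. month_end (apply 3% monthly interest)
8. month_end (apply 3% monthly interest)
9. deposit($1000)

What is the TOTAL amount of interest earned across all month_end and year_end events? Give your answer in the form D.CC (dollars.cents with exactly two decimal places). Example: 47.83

Answer: 525.66

Derivation:
After 1 (month_end (apply 3% monthly interest)): balance=$2060.00 total_interest=$60.00
After 2 (month_end (apply 3% monthly interest)): balance=$2121.80 total_interest=$121.80
After 3 (deposit($100)): balance=$2221.80 total_interest=$121.80
After 4 (year_end (apply 5% annual interest)): balance=$2332.89 total_interest=$232.89
After 5 (month_end (apply 3% monthly interest)): balance=$2402.87 total_interest=$302.87
After 6 (month_end (apply 3% monthly interest)): balance=$2474.95 total_interest=$374.95
After 7 (month_end (apply 3% monthly interest)): balance=$2549.19 total_interest=$449.19
After 8 (month_end (apply 3% monthly interest)): balance=$2625.66 total_interest=$525.66
After 9 (deposit($1000)): balance=$3625.66 total_interest=$525.66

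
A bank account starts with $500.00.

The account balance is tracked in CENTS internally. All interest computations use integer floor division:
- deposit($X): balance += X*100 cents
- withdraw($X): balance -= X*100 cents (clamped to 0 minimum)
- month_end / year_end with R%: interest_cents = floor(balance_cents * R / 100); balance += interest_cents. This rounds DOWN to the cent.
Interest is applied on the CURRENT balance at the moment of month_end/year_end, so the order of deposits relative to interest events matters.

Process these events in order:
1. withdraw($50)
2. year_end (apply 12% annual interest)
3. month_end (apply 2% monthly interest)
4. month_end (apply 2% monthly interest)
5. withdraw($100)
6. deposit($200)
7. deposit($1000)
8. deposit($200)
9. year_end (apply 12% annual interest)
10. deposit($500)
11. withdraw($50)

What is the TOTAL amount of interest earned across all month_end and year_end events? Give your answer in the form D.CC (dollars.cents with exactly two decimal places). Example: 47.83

Answer: 293.28

Derivation:
After 1 (withdraw($50)): balance=$450.00 total_interest=$0.00
After 2 (year_end (apply 12% annual interest)): balance=$504.00 total_interest=$54.00
After 3 (month_end (apply 2% monthly interest)): balance=$514.08 total_interest=$64.08
After 4 (month_end (apply 2% monthly interest)): balance=$524.36 total_interest=$74.36
After 5 (withdraw($100)): balance=$424.36 total_interest=$74.36
After 6 (deposit($200)): balance=$624.36 total_interest=$74.36
After 7 (deposit($1000)): balance=$1624.36 total_interest=$74.36
After 8 (deposit($200)): balance=$1824.36 total_interest=$74.36
After 9 (year_end (apply 12% annual interest)): balance=$2043.28 total_interest=$293.28
After 10 (deposit($500)): balance=$2543.28 total_interest=$293.28
After 11 (withdraw($50)): balance=$2493.28 total_interest=$293.28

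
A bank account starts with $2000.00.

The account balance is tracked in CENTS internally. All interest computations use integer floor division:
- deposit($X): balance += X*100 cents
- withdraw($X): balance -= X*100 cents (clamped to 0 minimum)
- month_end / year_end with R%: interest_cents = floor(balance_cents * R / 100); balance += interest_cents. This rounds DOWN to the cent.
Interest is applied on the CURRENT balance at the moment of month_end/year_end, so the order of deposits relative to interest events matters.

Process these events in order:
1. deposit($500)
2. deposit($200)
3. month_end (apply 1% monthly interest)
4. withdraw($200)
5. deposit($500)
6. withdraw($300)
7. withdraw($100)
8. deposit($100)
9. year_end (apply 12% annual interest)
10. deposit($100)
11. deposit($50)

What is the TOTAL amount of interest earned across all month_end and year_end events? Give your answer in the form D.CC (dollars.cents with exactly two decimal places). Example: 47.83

After 1 (deposit($500)): balance=$2500.00 total_interest=$0.00
After 2 (deposit($200)): balance=$2700.00 total_interest=$0.00
After 3 (month_end (apply 1% monthly interest)): balance=$2727.00 total_interest=$27.00
After 4 (withdraw($200)): balance=$2527.00 total_interest=$27.00
After 5 (deposit($500)): balance=$3027.00 total_interest=$27.00
After 6 (withdraw($300)): balance=$2727.00 total_interest=$27.00
After 7 (withdraw($100)): balance=$2627.00 total_interest=$27.00
After 8 (deposit($100)): balance=$2727.00 total_interest=$27.00
After 9 (year_end (apply 12% annual interest)): balance=$3054.24 total_interest=$354.24
After 10 (deposit($100)): balance=$3154.24 total_interest=$354.24
After 11 (deposit($50)): balance=$3204.24 total_interest=$354.24

Answer: 354.24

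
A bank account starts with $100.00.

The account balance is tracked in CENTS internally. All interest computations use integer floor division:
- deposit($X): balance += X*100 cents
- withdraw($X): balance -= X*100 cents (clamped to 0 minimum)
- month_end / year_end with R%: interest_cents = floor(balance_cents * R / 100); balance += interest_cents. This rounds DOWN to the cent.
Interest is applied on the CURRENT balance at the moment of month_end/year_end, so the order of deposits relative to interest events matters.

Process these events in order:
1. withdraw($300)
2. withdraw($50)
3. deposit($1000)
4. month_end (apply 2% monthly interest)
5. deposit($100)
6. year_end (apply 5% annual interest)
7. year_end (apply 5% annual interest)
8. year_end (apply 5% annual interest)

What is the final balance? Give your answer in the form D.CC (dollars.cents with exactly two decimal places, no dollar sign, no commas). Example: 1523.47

Answer: 1296.54

Derivation:
After 1 (withdraw($300)): balance=$0.00 total_interest=$0.00
After 2 (withdraw($50)): balance=$0.00 total_interest=$0.00
After 3 (deposit($1000)): balance=$1000.00 total_interest=$0.00
After 4 (month_end (apply 2% monthly interest)): balance=$1020.00 total_interest=$20.00
After 5 (deposit($100)): balance=$1120.00 total_interest=$20.00
After 6 (year_end (apply 5% annual interest)): balance=$1176.00 total_interest=$76.00
After 7 (year_end (apply 5% annual interest)): balance=$1234.80 total_interest=$134.80
After 8 (year_end (apply 5% annual interest)): balance=$1296.54 total_interest=$196.54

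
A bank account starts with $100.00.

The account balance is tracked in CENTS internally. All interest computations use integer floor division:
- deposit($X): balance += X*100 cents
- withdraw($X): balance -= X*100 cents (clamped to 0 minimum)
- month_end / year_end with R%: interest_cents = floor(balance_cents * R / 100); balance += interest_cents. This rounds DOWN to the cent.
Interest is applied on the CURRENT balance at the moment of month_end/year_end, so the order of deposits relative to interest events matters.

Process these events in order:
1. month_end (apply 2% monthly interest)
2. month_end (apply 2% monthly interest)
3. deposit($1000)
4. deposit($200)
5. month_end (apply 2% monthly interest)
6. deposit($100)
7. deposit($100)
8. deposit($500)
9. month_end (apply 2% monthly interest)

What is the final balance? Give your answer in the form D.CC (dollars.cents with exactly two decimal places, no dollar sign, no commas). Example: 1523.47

After 1 (month_end (apply 2% monthly interest)): balance=$102.00 total_interest=$2.00
After 2 (month_end (apply 2% monthly interest)): balance=$104.04 total_interest=$4.04
After 3 (deposit($1000)): balance=$1104.04 total_interest=$4.04
After 4 (deposit($200)): balance=$1304.04 total_interest=$4.04
After 5 (month_end (apply 2% monthly interest)): balance=$1330.12 total_interest=$30.12
After 6 (deposit($100)): balance=$1430.12 total_interest=$30.12
After 7 (deposit($100)): balance=$1530.12 total_interest=$30.12
After 8 (deposit($500)): balance=$2030.12 total_interest=$30.12
After 9 (month_end (apply 2% monthly interest)): balance=$2070.72 total_interest=$70.72

Answer: 2070.72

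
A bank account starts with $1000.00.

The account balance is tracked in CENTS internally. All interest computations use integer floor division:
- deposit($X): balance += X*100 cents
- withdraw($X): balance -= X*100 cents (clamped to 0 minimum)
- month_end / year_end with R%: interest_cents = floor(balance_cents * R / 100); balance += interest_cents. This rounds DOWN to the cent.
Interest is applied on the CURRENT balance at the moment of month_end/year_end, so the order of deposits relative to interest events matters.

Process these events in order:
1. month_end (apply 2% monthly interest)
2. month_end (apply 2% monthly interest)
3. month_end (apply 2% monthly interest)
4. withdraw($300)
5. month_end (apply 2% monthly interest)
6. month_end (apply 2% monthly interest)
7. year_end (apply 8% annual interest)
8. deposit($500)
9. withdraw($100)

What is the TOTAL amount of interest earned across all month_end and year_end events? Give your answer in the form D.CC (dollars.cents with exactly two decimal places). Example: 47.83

After 1 (month_end (apply 2% monthly interest)): balance=$1020.00 total_interest=$20.00
After 2 (month_end (apply 2% monthly interest)): balance=$1040.40 total_interest=$40.40
After 3 (month_end (apply 2% monthly interest)): balance=$1061.20 total_interest=$61.20
After 4 (withdraw($300)): balance=$761.20 total_interest=$61.20
After 5 (month_end (apply 2% monthly interest)): balance=$776.42 total_interest=$76.42
After 6 (month_end (apply 2% monthly interest)): balance=$791.94 total_interest=$91.94
After 7 (year_end (apply 8% annual interest)): balance=$855.29 total_interest=$155.29
After 8 (deposit($500)): balance=$1355.29 total_interest=$155.29
After 9 (withdraw($100)): balance=$1255.29 total_interest=$155.29

Answer: 155.29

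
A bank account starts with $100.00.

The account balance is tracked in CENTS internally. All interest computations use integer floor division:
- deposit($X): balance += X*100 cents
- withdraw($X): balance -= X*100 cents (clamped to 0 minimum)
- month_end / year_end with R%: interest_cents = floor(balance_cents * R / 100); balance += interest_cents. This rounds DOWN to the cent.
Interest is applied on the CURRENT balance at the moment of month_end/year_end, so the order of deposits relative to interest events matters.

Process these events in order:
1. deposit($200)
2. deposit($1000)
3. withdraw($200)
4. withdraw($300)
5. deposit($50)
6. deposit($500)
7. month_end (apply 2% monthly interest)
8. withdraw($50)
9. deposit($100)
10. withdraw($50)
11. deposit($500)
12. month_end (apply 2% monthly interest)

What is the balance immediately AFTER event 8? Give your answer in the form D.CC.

Answer: 1327.00

Derivation:
After 1 (deposit($200)): balance=$300.00 total_interest=$0.00
After 2 (deposit($1000)): balance=$1300.00 total_interest=$0.00
After 3 (withdraw($200)): balance=$1100.00 total_interest=$0.00
After 4 (withdraw($300)): balance=$800.00 total_interest=$0.00
After 5 (deposit($50)): balance=$850.00 total_interest=$0.00
After 6 (deposit($500)): balance=$1350.00 total_interest=$0.00
After 7 (month_end (apply 2% monthly interest)): balance=$1377.00 total_interest=$27.00
After 8 (withdraw($50)): balance=$1327.00 total_interest=$27.00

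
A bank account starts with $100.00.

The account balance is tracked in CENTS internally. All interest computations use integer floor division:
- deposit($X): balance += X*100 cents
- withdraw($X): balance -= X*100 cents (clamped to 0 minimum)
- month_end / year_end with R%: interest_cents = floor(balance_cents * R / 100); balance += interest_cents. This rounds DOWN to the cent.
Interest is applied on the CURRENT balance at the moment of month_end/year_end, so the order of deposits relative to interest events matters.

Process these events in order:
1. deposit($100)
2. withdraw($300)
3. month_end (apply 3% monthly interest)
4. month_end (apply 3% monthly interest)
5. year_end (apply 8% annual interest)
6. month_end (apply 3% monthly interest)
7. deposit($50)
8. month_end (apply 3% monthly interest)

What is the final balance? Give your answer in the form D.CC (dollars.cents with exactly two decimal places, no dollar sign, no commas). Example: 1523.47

Answer: 51.50

Derivation:
After 1 (deposit($100)): balance=$200.00 total_interest=$0.00
After 2 (withdraw($300)): balance=$0.00 total_interest=$0.00
After 3 (month_end (apply 3% monthly interest)): balance=$0.00 total_interest=$0.00
After 4 (month_end (apply 3% monthly interest)): balance=$0.00 total_interest=$0.00
After 5 (year_end (apply 8% annual interest)): balance=$0.00 total_interest=$0.00
After 6 (month_end (apply 3% monthly interest)): balance=$0.00 total_interest=$0.00
After 7 (deposit($50)): balance=$50.00 total_interest=$0.00
After 8 (month_end (apply 3% monthly interest)): balance=$51.50 total_interest=$1.50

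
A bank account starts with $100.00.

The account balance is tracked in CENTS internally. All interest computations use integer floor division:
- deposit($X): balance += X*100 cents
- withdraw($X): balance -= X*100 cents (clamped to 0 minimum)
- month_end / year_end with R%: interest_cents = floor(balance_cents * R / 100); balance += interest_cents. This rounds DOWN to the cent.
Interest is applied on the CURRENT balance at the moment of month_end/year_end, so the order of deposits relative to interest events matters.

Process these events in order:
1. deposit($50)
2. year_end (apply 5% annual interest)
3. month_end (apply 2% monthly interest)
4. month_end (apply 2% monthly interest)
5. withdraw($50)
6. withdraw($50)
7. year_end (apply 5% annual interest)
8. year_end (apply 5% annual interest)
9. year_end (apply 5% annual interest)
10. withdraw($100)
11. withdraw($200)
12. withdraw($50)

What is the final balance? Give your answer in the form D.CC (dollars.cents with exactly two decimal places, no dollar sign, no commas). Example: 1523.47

After 1 (deposit($50)): balance=$150.00 total_interest=$0.00
After 2 (year_end (apply 5% annual interest)): balance=$157.50 total_interest=$7.50
After 3 (month_end (apply 2% monthly interest)): balance=$160.65 total_interest=$10.65
After 4 (month_end (apply 2% monthly interest)): balance=$163.86 total_interest=$13.86
After 5 (withdraw($50)): balance=$113.86 total_interest=$13.86
After 6 (withdraw($50)): balance=$63.86 total_interest=$13.86
After 7 (year_end (apply 5% annual interest)): balance=$67.05 total_interest=$17.05
After 8 (year_end (apply 5% annual interest)): balance=$70.40 total_interest=$20.40
After 9 (year_end (apply 5% annual interest)): balance=$73.92 total_interest=$23.92
After 10 (withdraw($100)): balance=$0.00 total_interest=$23.92
After 11 (withdraw($200)): balance=$0.00 total_interest=$23.92
After 12 (withdraw($50)): balance=$0.00 total_interest=$23.92

Answer: 0.00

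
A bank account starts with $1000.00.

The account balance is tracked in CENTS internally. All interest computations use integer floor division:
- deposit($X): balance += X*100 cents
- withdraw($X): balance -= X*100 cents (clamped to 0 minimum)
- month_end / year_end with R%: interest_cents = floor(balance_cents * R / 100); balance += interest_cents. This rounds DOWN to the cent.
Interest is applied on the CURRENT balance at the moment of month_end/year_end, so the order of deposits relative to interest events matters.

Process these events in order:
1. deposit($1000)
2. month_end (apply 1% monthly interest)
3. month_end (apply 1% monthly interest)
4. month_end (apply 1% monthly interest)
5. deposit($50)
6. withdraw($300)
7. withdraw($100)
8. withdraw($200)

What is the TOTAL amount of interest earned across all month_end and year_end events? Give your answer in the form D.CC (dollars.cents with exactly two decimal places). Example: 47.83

After 1 (deposit($1000)): balance=$2000.00 total_interest=$0.00
After 2 (month_end (apply 1% monthly interest)): balance=$2020.00 total_interest=$20.00
After 3 (month_end (apply 1% monthly interest)): balance=$2040.20 total_interest=$40.20
After 4 (month_end (apply 1% monthly interest)): balance=$2060.60 total_interest=$60.60
After 5 (deposit($50)): balance=$2110.60 total_interest=$60.60
After 6 (withdraw($300)): balance=$1810.60 total_interest=$60.60
After 7 (withdraw($100)): balance=$1710.60 total_interest=$60.60
After 8 (withdraw($200)): balance=$1510.60 total_interest=$60.60

Answer: 60.60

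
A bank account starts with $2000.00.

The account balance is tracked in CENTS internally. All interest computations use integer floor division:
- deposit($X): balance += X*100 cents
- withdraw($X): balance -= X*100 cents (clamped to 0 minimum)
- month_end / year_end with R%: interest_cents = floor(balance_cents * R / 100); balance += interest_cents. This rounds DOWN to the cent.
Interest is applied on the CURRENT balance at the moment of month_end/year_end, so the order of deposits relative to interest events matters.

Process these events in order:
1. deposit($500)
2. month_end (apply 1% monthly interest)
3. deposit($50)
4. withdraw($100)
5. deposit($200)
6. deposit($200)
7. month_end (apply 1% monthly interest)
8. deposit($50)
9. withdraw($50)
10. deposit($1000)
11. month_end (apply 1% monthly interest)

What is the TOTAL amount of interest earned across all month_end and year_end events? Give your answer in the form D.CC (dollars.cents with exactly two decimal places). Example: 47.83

After 1 (deposit($500)): balance=$2500.00 total_interest=$0.00
After 2 (month_end (apply 1% monthly interest)): balance=$2525.00 total_interest=$25.00
After 3 (deposit($50)): balance=$2575.00 total_interest=$25.00
After 4 (withdraw($100)): balance=$2475.00 total_interest=$25.00
After 5 (deposit($200)): balance=$2675.00 total_interest=$25.00
After 6 (deposit($200)): balance=$2875.00 total_interest=$25.00
After 7 (month_end (apply 1% monthly interest)): balance=$2903.75 total_interest=$53.75
After 8 (deposit($50)): balance=$2953.75 total_interest=$53.75
After 9 (withdraw($50)): balance=$2903.75 total_interest=$53.75
After 10 (deposit($1000)): balance=$3903.75 total_interest=$53.75
After 11 (month_end (apply 1% monthly interest)): balance=$3942.78 total_interest=$92.78

Answer: 92.78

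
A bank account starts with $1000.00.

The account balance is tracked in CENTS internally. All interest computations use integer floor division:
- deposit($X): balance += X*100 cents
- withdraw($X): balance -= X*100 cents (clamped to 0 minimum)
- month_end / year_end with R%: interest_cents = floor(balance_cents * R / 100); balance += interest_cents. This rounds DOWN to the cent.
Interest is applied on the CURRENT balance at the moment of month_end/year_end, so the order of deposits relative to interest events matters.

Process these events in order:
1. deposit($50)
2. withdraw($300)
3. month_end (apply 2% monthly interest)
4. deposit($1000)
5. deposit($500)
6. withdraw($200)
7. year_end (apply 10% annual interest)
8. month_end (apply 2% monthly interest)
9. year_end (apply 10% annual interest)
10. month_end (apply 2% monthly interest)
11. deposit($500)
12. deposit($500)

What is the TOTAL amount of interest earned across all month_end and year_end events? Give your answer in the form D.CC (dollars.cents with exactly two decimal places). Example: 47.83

After 1 (deposit($50)): balance=$1050.00 total_interest=$0.00
After 2 (withdraw($300)): balance=$750.00 total_interest=$0.00
After 3 (month_end (apply 2% monthly interest)): balance=$765.00 total_interest=$15.00
After 4 (deposit($1000)): balance=$1765.00 total_interest=$15.00
After 5 (deposit($500)): balance=$2265.00 total_interest=$15.00
After 6 (withdraw($200)): balance=$2065.00 total_interest=$15.00
After 7 (year_end (apply 10% annual interest)): balance=$2271.50 total_interest=$221.50
After 8 (month_end (apply 2% monthly interest)): balance=$2316.93 total_interest=$266.93
After 9 (year_end (apply 10% annual interest)): balance=$2548.62 total_interest=$498.62
After 10 (month_end (apply 2% monthly interest)): balance=$2599.59 total_interest=$549.59
After 11 (deposit($500)): balance=$3099.59 total_interest=$549.59
After 12 (deposit($500)): balance=$3599.59 total_interest=$549.59

Answer: 549.59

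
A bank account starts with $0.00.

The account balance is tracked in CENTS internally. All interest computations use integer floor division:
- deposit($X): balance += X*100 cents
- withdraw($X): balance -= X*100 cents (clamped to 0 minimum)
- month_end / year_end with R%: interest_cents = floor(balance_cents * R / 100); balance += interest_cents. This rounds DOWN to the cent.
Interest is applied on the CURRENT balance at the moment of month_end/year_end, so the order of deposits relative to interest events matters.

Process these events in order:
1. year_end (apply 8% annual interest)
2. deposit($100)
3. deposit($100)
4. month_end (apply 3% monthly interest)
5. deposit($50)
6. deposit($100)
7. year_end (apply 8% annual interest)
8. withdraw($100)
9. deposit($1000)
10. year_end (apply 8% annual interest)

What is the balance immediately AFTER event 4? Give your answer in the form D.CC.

Answer: 206.00

Derivation:
After 1 (year_end (apply 8% annual interest)): balance=$0.00 total_interest=$0.00
After 2 (deposit($100)): balance=$100.00 total_interest=$0.00
After 3 (deposit($100)): balance=$200.00 total_interest=$0.00
After 4 (month_end (apply 3% monthly interest)): balance=$206.00 total_interest=$6.00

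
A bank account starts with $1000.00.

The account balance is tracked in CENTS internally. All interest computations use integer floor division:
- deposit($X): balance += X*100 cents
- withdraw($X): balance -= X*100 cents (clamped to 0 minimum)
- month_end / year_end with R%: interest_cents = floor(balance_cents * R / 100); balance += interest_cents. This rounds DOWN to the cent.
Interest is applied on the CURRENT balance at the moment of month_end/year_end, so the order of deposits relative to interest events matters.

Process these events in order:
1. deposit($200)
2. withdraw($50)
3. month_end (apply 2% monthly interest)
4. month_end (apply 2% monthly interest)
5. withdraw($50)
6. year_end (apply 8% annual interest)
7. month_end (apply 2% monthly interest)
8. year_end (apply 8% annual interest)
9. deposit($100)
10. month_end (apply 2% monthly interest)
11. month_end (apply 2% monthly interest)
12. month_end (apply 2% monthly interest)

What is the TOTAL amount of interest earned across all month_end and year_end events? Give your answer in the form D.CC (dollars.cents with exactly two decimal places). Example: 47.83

After 1 (deposit($200)): balance=$1200.00 total_interest=$0.00
After 2 (withdraw($50)): balance=$1150.00 total_interest=$0.00
After 3 (month_end (apply 2% monthly interest)): balance=$1173.00 total_interest=$23.00
After 4 (month_end (apply 2% monthly interest)): balance=$1196.46 total_interest=$46.46
After 5 (withdraw($50)): balance=$1146.46 total_interest=$46.46
After 6 (year_end (apply 8% annual interest)): balance=$1238.17 total_interest=$138.17
After 7 (month_end (apply 2% monthly interest)): balance=$1262.93 total_interest=$162.93
After 8 (year_end (apply 8% annual interest)): balance=$1363.96 total_interest=$263.96
After 9 (deposit($100)): balance=$1463.96 total_interest=$263.96
After 10 (month_end (apply 2% monthly interest)): balance=$1493.23 total_interest=$293.23
After 11 (month_end (apply 2% monthly interest)): balance=$1523.09 total_interest=$323.09
After 12 (month_end (apply 2% monthly interest)): balance=$1553.55 total_interest=$353.55

Answer: 353.55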